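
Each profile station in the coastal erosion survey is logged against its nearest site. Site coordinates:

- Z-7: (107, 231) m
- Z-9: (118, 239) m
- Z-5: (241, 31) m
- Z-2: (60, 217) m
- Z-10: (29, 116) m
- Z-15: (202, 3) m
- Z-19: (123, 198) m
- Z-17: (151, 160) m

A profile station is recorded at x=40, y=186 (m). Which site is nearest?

Z-2

Squared distances to each site:
Z-7: 6514.000; Z-9: 8893.000; Z-5: 64426.000; Z-2: 1361.000; Z-10: 5021.000; Z-15: 59733.000; Z-19: 7033.000; Z-17: 12997.000.
Minimum at Z-2.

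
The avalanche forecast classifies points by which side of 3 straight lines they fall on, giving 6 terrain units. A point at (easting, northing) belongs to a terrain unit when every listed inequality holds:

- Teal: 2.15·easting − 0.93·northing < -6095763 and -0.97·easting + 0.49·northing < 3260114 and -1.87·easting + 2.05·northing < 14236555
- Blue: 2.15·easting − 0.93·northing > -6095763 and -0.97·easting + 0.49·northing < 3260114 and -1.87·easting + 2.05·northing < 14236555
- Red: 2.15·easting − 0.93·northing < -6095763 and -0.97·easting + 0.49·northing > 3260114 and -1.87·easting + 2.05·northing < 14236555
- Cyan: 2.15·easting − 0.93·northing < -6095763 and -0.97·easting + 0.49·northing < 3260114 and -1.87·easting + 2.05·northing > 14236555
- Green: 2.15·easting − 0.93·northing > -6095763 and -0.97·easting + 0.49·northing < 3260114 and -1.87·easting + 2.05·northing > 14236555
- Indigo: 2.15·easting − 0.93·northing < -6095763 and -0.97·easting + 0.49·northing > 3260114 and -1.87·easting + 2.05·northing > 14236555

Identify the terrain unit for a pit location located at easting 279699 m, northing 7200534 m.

2.15·279699 − 0.93·7200534 = -6095143.770, which is > -6095763
-0.97·279699 + 0.49·7200534 = 3256953.630, which is < 3260114
-1.87·279699 + 2.05·7200534 = 14238057.570, which is > 14236555
This sign pattern matches Green.

Green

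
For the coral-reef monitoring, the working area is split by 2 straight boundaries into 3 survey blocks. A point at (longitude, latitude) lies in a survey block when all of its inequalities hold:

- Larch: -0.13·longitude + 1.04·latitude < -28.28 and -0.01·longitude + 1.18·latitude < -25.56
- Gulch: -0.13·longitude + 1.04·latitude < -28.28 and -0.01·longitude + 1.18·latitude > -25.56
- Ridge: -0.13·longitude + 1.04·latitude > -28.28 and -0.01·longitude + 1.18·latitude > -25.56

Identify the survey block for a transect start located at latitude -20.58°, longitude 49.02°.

Ridge

-0.13·49.02 + 1.04·-20.58 = -27.776, which is > -28.28
-0.01·49.02 + 1.18·-20.58 = -24.775, which is > -25.56
This sign pattern matches Ridge.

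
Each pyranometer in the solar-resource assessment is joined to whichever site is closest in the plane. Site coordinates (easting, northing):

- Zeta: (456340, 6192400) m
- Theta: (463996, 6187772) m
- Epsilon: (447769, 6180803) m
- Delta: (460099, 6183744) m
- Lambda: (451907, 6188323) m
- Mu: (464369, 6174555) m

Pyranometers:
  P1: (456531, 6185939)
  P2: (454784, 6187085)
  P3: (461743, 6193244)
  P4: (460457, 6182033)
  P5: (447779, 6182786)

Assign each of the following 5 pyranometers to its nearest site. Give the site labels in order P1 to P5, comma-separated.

P1 → Delta (d²=17548649.00)
P2 → Lambda (d²=9809773.00)
P3 → Zeta (d²=29904745.00)
P4 → Delta (d²=3055685.00)
P5 → Epsilon (d²=3932389.00)

Delta, Lambda, Zeta, Delta, Epsilon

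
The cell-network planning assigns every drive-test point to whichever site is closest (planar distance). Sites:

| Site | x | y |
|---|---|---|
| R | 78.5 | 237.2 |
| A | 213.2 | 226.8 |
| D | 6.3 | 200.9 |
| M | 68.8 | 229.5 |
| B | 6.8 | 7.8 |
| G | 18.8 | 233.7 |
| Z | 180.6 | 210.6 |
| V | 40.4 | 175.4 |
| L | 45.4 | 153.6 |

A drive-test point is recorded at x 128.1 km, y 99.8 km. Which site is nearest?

L

Squared distances to each site:
R: 21338.920; A: 23371.010; D: 25056.450; M: 20338.580; B: 23177.690; G: 29875.700; Z: 15032.890; V: 13406.650; L: 9733.730.
Minimum at L.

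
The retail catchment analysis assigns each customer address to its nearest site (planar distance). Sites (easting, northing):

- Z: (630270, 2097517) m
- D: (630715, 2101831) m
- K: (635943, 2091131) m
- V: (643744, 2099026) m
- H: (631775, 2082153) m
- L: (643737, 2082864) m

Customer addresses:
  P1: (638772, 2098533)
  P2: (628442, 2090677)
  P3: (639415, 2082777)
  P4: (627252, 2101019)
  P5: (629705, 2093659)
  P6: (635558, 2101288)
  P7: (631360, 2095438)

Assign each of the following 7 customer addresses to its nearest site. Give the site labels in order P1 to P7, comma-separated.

V, Z, L, D, Z, D, Z

P1 → V (d²=24963833.00)
P2 → Z (d²=50127184.00)
P3 → L (d²=18687253.00)
P4 → D (d²=12651713.00)
P5 → Z (d²=15203389.00)
P6 → D (d²=23749498.00)
P7 → Z (d²=5510341.00)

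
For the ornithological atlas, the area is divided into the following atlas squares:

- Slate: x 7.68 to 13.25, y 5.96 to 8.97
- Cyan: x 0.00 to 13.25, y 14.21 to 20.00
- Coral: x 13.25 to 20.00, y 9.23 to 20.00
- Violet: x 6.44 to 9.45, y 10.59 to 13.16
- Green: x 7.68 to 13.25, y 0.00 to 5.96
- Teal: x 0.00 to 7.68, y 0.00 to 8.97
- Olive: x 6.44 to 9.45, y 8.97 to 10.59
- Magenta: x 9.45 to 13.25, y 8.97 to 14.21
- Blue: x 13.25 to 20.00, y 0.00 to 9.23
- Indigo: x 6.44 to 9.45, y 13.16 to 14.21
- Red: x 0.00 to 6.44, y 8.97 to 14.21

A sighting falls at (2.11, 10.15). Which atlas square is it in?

The point has x = 2.11 and y = 10.15.
Only Red satisfies 0.00 ≤ x ≤ 6.44 and 8.97 ≤ y ≤ 14.21.

Red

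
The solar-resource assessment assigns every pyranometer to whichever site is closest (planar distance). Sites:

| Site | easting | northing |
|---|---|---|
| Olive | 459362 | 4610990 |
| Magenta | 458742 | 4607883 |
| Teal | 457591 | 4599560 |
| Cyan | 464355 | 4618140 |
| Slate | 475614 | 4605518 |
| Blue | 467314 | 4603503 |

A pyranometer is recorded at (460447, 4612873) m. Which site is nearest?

Olive

Squared distances to each site:
Olive: 4722914.000; Magenta: 27807125.000; Teal: 185392705.000; Cyan: 43013753.000; Slate: 284133914.000; Blue: 134952589.000.
Minimum at Olive.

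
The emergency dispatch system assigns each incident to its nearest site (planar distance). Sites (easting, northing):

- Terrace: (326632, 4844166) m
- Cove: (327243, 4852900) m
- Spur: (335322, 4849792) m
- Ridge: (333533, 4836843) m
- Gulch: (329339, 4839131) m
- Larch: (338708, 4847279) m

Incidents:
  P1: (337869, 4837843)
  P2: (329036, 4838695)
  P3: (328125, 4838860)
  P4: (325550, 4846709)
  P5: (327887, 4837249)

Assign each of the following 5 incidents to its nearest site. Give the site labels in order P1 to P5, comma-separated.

P1 → Ridge (d²=19800896.00)
P2 → Gulch (d²=281905.00)
P3 → Gulch (d²=1547237.00)
P4 → Terrace (d²=7637573.00)
P5 → Gulch (d²=5650228.00)

Ridge, Gulch, Gulch, Terrace, Gulch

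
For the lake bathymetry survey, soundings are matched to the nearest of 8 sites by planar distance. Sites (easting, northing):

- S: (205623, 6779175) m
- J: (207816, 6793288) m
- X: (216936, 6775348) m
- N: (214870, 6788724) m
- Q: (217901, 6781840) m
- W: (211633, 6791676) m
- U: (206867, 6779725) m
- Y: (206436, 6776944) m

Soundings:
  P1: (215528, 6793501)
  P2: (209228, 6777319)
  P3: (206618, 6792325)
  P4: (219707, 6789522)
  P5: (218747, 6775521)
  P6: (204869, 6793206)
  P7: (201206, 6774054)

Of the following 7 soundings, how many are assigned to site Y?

2

P1 → W
P2 → Y
P3 → J
P4 → N
P5 → X
P6 → J
P7 → Y
2 of the 7 go to Y.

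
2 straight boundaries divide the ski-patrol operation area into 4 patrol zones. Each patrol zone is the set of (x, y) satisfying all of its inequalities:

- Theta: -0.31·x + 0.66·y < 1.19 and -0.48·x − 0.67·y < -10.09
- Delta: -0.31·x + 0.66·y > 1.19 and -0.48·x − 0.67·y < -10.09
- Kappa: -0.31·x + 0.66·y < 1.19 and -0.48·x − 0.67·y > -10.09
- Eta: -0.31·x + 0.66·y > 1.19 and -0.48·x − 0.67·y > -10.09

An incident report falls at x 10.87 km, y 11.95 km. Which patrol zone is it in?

-0.31·10.87 + 0.66·11.95 = 4.517, which is > 1.19
-0.48·10.87 − 0.67·11.95 = -13.224, which is < -10.09
This sign pattern matches Delta.

Delta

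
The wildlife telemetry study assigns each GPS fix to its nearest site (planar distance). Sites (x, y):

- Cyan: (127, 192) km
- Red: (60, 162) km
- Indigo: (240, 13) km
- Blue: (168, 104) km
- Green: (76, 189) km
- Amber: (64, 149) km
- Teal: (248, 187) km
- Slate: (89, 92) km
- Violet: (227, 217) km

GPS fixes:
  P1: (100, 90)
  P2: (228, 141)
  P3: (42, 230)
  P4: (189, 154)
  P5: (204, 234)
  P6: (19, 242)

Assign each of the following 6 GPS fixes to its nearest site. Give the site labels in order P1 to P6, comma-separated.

Slate, Teal, Green, Blue, Violet, Green

P1 → Slate (d²=125.00)
P2 → Teal (d²=2516.00)
P3 → Green (d²=2837.00)
P4 → Blue (d²=2941.00)
P5 → Violet (d²=818.00)
P6 → Green (d²=6058.00)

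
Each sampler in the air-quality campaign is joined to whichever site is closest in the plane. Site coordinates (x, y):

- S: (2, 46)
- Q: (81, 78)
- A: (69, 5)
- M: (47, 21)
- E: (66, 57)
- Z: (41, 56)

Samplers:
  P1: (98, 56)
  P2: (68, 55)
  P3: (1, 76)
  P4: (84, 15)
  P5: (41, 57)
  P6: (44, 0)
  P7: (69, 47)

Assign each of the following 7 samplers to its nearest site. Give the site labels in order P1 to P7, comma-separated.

Q, E, S, A, Z, M, E

P1 → Q (d²=773.00)
P2 → E (d²=8.00)
P3 → S (d²=901.00)
P4 → A (d²=325.00)
P5 → Z (d²=1.00)
P6 → M (d²=450.00)
P7 → E (d²=109.00)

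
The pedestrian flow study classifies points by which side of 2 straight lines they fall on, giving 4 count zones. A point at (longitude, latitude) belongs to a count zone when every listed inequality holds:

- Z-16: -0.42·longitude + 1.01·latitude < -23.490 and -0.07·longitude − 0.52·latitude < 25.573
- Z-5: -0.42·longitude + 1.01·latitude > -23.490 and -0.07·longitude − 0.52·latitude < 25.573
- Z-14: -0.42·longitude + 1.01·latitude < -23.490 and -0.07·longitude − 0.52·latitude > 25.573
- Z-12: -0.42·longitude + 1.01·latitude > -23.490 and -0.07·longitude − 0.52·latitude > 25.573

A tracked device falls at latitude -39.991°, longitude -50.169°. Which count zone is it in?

Z-5

-0.42·-50.169 + 1.01·-39.991 = -19.320, which is > -23.490
-0.07·-50.169 − 0.52·-39.991 = 24.307, which is < 25.573
This sign pattern matches Z-5.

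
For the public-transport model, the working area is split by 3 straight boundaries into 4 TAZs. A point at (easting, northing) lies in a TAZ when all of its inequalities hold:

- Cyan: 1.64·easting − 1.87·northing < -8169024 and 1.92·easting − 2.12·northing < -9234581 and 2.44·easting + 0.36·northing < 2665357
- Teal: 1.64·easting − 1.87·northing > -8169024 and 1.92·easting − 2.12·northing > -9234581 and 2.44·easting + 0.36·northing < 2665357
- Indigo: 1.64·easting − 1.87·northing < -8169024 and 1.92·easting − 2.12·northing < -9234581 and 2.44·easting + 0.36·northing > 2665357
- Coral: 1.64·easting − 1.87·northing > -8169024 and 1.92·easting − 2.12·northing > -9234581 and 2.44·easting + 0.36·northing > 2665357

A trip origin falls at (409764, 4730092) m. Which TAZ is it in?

1.64·409764 − 1.87·4730092 = -8173259.080, which is < -8169024
1.92·409764 − 2.12·4730092 = -9241048.160, which is < -9234581
2.44·409764 + 0.36·4730092 = 2702657.280, which is > 2665357
This sign pattern matches Indigo.

Indigo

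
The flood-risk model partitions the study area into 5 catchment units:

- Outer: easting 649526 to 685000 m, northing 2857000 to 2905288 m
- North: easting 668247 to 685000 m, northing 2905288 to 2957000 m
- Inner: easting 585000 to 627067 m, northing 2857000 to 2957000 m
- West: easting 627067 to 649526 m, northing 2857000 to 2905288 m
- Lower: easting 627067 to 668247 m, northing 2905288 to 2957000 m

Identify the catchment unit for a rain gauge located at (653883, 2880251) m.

The point has easting = 653883 and northing = 2880251.
Only Outer satisfies 649526 ≤ easting ≤ 685000 and 2857000 ≤ northing ≤ 2905288.

Outer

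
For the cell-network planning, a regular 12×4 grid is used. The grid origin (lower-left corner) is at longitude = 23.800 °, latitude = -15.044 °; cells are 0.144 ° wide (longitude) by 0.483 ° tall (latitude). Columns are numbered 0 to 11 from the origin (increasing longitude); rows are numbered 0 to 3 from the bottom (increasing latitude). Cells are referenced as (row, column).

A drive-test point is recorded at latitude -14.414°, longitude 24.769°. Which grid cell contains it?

(1, 6)

Column index: ⌊(24.769 − 23.800) / 0.144⌋ = ⌊6.729⌋ = 6
Row offset from origin: ⌊(-14.414 − -15.044) / 0.483⌋ = ⌊1.304⌋ = 1 → row 1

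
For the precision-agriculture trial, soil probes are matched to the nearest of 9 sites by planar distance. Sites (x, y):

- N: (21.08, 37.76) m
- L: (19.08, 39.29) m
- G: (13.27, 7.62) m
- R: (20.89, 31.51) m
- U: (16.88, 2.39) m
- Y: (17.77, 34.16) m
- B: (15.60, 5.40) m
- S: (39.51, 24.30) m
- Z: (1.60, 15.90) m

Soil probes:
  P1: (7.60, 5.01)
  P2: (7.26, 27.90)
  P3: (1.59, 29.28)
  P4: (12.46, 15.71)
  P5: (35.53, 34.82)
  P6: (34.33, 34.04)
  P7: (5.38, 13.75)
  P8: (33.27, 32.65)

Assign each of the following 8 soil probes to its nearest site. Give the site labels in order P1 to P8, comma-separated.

P1 → G (d²=38.96)
P2 → Y (d²=149.65)
P3 → Z (d²=179.02)
P4 → G (d²=66.10)
P5 → S (d²=126.51)
P6 → S (d²=121.70)
P7 → Z (d²=18.91)
P8 → S (d²=108.66)

G, Y, Z, G, S, S, Z, S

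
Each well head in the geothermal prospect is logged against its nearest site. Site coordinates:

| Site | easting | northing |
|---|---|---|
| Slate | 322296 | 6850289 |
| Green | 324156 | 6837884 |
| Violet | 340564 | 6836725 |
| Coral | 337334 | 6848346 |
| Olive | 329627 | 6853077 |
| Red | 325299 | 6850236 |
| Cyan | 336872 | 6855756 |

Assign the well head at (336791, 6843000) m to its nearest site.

Squared distances to each site:
Slate: 263234546.000; Green: 185816681.000; Violet: 53611154.000; Coral: 28874565.000; Olive: 152868825.000; Red: 184425760.000; Cyan: 162722097.000.
Minimum at Coral.

Coral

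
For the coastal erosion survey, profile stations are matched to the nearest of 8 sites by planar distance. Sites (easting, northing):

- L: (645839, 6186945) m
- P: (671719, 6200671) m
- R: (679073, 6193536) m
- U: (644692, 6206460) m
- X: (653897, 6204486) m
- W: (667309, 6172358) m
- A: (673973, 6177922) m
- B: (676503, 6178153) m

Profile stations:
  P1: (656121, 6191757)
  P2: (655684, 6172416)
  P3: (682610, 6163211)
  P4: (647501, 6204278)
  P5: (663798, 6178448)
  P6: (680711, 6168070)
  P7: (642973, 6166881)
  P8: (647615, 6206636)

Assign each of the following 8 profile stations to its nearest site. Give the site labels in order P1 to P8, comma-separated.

P1 → L (d²=128874868.00)
P2 → W (d²=135143989.00)
P3 → B (d²=260558813.00)
P4 → U (d²=12651605.00)
P5 → W (d²=49415221.00)
P6 → B (d²=119374153.00)
P7 → L (d²=410778052.00)
P8 → U (d²=8574905.00)

L, W, B, U, W, B, L, U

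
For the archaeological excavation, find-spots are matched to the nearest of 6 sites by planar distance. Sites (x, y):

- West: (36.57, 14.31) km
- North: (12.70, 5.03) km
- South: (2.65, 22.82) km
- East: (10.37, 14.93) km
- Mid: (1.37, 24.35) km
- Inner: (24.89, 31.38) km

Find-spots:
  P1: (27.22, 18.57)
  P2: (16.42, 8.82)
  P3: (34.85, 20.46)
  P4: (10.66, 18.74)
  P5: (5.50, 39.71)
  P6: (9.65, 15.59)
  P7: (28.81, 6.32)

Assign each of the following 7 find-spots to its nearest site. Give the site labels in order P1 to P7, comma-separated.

P1 → West (d²=105.57)
P2 → North (d²=28.20)
P3 → West (d²=40.78)
P4 → East (d²=14.60)
P5 → Mid (d²=252.99)
P6 → East (d²=0.95)
P7 → West (d²=124.06)

West, North, West, East, Mid, East, West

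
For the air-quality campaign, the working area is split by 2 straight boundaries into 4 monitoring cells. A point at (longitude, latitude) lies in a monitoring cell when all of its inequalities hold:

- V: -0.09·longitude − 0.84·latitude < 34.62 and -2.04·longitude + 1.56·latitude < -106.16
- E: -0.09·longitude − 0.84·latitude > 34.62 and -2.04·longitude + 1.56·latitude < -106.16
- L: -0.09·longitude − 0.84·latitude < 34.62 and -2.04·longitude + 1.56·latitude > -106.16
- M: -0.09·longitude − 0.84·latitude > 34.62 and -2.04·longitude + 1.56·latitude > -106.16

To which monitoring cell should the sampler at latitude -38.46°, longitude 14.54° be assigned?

-0.09·14.54 − 0.84·-38.46 = 30.998, which is < 34.62
-2.04·14.54 + 1.56·-38.46 = -89.659, which is > -106.16
This sign pattern matches L.

L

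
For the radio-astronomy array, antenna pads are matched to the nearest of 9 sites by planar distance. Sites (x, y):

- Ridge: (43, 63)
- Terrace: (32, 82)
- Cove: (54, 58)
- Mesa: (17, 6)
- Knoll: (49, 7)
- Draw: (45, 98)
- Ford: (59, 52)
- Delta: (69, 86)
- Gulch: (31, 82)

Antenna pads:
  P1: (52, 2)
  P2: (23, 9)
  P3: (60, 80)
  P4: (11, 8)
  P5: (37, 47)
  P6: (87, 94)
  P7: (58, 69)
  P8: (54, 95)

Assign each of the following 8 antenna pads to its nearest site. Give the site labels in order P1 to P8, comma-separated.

Knoll, Mesa, Delta, Mesa, Ridge, Delta, Cove, Draw

P1 → Knoll (d²=34.00)
P2 → Mesa (d²=45.00)
P3 → Delta (d²=117.00)
P4 → Mesa (d²=40.00)
P5 → Ridge (d²=292.00)
P6 → Delta (d²=388.00)
P7 → Cove (d²=137.00)
P8 → Draw (d²=90.00)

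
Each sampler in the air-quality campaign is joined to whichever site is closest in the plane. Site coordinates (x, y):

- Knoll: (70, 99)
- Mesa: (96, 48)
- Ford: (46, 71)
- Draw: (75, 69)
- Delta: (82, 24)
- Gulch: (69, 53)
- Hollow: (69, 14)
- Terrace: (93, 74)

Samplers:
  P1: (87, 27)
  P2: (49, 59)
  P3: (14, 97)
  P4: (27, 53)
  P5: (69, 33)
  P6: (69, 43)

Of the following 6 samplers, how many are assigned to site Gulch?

P1 → Delta
P2 → Ford
P3 → Ford
P4 → Ford
P5 → Delta
P6 → Gulch
1 of the 6 goes to Gulch.

1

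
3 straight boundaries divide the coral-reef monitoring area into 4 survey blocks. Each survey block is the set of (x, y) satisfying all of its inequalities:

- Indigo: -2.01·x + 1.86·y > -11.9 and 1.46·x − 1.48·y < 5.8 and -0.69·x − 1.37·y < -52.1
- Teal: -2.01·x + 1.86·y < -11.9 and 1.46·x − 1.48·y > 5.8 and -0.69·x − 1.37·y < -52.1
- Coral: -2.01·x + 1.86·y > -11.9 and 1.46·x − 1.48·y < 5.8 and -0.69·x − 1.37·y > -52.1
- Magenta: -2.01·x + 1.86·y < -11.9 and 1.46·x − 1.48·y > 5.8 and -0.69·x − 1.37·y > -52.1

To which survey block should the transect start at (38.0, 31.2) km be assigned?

Teal

-2.01·38.0 + 1.86·31.2 = -18.348, which is < -11.9
1.46·38.0 − 1.48·31.2 = 9.304, which is > 5.8
-0.69·38.0 − 1.37·31.2 = -68.964, which is < -52.1
This sign pattern matches Teal.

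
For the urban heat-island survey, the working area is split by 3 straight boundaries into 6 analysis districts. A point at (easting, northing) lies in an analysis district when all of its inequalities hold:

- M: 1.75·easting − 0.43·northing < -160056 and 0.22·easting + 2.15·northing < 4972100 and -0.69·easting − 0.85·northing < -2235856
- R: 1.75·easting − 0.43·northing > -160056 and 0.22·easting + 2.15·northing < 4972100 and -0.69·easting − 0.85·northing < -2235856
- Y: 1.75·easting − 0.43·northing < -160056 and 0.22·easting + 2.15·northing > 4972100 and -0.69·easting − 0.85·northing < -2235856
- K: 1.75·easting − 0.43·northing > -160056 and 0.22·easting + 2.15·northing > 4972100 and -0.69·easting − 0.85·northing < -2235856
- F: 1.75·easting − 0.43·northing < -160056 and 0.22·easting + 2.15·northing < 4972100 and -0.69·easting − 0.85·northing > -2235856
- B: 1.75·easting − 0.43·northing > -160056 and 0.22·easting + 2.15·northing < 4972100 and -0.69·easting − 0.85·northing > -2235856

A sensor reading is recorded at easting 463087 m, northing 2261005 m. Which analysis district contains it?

1.75·463087 − 0.43·2261005 = -161829.900, which is < -160056
0.22·463087 + 2.15·2261005 = 4963039.890, which is < 4972100
-0.69·463087 − 0.85·2261005 = -2241384.280, which is < -2235856
This sign pattern matches M.

M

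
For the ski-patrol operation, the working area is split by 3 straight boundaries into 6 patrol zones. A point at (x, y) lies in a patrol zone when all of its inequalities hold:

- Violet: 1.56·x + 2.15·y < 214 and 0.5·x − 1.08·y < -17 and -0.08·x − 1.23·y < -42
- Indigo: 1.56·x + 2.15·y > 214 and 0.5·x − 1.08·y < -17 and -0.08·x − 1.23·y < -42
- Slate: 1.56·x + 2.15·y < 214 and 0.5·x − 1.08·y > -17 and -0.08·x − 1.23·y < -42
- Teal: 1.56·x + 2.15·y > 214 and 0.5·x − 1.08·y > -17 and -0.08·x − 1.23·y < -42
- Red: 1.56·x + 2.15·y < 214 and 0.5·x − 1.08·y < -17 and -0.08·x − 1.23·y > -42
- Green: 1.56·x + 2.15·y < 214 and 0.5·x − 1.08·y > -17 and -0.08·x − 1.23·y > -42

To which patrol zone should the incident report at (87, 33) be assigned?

1.56·87 + 2.15·33 = 206.670, which is < 214
0.5·87 − 1.08·33 = 7.860, which is > -17
-0.08·87 − 1.23·33 = -47.550, which is < -42
This sign pattern matches Slate.

Slate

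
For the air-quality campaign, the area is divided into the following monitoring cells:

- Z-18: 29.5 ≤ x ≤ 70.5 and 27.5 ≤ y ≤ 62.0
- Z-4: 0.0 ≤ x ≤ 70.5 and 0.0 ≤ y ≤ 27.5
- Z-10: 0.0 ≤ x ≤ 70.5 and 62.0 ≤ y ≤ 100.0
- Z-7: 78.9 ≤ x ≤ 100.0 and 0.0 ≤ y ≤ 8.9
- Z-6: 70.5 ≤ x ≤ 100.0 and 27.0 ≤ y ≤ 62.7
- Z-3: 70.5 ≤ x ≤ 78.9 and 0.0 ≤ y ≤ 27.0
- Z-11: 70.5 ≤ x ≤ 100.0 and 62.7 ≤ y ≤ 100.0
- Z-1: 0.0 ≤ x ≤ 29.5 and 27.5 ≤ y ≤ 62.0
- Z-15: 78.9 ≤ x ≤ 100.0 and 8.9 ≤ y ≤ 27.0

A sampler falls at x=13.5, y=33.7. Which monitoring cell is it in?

The point has x = 13.5 and y = 33.7.
Only Z-1 satisfies 0.0 ≤ x ≤ 29.5 and 27.5 ≤ y ≤ 62.0.

Z-1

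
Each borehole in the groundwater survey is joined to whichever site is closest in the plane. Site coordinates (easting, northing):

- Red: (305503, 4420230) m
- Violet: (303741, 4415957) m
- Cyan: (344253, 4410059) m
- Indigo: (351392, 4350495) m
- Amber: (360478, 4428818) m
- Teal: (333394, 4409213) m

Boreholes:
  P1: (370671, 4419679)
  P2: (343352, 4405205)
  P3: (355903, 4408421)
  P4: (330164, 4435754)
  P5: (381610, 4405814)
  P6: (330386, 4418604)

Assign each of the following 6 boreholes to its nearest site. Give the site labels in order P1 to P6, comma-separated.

P1 → Amber (d²=187418570.00)
P2 → Cyan (d²=24373117.00)
P3 → Cyan (d²=138405544.00)
P4 → Teal (d²=714857581.00)
P5 → Amber (d²=975745440.00)
P6 → Teal (d²=97238945.00)

Amber, Cyan, Cyan, Teal, Amber, Teal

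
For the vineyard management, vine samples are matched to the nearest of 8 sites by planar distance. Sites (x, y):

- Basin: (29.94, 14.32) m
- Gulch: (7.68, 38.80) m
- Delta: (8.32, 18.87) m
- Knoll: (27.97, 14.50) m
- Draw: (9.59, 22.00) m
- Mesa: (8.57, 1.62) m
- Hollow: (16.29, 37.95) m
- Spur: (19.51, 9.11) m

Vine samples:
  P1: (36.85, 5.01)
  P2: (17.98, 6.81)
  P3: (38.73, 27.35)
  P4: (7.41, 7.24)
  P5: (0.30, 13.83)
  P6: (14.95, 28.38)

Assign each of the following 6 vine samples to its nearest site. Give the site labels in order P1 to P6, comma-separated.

P1 → Basin (d²=134.42)
P2 → Spur (d²=7.63)
P3 → Basin (d²=247.04)
P4 → Mesa (d²=32.93)
P5 → Delta (d²=89.72)
P6 → Draw (d²=69.43)

Basin, Spur, Basin, Mesa, Delta, Draw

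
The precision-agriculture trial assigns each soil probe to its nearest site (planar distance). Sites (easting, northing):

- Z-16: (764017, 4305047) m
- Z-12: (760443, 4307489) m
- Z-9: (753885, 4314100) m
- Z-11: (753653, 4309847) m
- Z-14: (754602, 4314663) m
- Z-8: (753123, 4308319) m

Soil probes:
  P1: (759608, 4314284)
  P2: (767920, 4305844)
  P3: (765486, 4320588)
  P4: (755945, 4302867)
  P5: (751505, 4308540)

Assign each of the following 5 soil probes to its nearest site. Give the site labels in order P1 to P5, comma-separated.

Z-14, Z-16, Z-14, Z-8, Z-8

P1 → Z-14 (d²=25203677.00)
P2 → Z-16 (d²=15868618.00)
P3 → Z-14 (d²=153567081.00)
P4 → Z-8 (d²=37687988.00)
P5 → Z-8 (d²=2666765.00)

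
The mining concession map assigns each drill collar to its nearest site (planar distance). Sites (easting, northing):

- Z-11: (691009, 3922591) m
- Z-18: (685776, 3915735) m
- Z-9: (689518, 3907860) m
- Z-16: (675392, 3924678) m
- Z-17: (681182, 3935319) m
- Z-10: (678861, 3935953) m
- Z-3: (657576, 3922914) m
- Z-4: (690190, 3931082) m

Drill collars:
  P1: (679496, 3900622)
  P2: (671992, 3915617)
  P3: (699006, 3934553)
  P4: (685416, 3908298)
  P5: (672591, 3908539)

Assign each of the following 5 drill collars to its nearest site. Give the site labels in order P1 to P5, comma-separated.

P1 → Z-9 (d²=152829128.00)
P2 → Z-16 (d²=93661721.00)
P3 → Z-4 (d²=89769697.00)
P4 → Z-9 (d²=17018248.00)
P5 → Z-18 (d²=225626641.00)

Z-9, Z-16, Z-4, Z-9, Z-18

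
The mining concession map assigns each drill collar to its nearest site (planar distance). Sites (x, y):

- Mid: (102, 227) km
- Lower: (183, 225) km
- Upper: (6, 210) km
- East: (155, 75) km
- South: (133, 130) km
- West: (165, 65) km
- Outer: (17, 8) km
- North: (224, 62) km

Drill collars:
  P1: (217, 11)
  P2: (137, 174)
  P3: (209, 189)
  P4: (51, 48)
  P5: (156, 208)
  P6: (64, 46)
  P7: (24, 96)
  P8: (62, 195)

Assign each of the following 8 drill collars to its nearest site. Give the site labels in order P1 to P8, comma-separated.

North, South, Lower, Outer, Lower, Outer, Outer, Mid

P1 → North (d²=2650.00)
P2 → South (d²=1952.00)
P3 → Lower (d²=1972.00)
P4 → Outer (d²=2756.00)
P5 → Lower (d²=1018.00)
P6 → Outer (d²=3653.00)
P7 → Outer (d²=7793.00)
P8 → Mid (d²=2624.00)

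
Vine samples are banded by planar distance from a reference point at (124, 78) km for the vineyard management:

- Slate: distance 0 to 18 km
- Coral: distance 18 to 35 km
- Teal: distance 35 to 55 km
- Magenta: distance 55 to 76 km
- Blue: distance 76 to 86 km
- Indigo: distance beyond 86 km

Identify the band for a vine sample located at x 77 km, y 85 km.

Teal

Distance = √((77−124)² + (85−78)²) = √(2209.000 + 49.000) = 47.518 km.
35 ≤ 47.518 < 55 → Teal.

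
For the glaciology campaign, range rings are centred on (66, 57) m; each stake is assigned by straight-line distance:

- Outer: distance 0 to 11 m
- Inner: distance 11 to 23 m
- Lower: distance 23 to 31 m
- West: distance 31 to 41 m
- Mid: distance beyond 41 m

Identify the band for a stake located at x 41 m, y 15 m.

Distance = √((41−66)² + (15−57)²) = √(625.000 + 1764.000) = 48.877 m.
41 ≤ 48.877 < ∞ → Mid.

Mid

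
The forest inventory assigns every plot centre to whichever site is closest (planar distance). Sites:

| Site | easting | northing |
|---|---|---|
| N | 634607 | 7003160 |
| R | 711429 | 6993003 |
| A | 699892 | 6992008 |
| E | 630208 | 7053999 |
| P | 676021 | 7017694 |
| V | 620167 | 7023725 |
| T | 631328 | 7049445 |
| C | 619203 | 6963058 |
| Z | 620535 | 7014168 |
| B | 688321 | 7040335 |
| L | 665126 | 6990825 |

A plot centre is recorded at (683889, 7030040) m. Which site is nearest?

B

Squared distances to each site:
N: 3151249924.000; R: 2130190969.000; A: 1702529033.000; E: 3455683442.000; P: 214329140.000; V: 4100372509.000; T: 3139212746.000; C: 8670866920.000; Z: 4265649700.000; B: 125629649.000; L: 1889866394.000.
Minimum at B.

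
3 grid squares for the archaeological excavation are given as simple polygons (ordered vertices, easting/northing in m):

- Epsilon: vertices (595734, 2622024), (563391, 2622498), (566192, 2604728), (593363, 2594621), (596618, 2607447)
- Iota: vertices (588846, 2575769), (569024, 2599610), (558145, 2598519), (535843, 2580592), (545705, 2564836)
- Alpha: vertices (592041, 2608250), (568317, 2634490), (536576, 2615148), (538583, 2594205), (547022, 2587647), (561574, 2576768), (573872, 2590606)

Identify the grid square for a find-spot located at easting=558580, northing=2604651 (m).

Alpha

Cast a ray rightward from (558580, 2604651). For each polygon, the edges (by vertex number in listed order) whose endpoints lie on opposite sides of northing = 2604651, where each meets that height, and whether that is right or left of the point:
Epsilon: 3–4 at easting≈566399.0 (right), 4–5 at easting≈595908.4 (right) → 2 crossings.
Iota: no edge straddles that height → 0 crossings.
Alpha: 3–4 at easting≈537581.9 (left), 7–1 at easting≈588334.9 (right) → 1 crossing.
Only Alpha has an odd count, so the point is inside Alpha.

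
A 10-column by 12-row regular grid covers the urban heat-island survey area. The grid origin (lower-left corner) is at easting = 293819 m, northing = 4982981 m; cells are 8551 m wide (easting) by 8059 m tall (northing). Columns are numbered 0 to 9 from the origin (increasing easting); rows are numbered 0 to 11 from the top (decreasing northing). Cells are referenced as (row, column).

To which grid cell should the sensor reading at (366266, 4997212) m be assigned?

(10, 8)

Column index: ⌊(366266 − 293819) / 8551⌋ = ⌊8.472⌋ = 8
Row offset from origin: ⌊(4997212 − 4982981) / 8059⌋ = ⌊1.766⌋ = 1 → row 10 (counted from top)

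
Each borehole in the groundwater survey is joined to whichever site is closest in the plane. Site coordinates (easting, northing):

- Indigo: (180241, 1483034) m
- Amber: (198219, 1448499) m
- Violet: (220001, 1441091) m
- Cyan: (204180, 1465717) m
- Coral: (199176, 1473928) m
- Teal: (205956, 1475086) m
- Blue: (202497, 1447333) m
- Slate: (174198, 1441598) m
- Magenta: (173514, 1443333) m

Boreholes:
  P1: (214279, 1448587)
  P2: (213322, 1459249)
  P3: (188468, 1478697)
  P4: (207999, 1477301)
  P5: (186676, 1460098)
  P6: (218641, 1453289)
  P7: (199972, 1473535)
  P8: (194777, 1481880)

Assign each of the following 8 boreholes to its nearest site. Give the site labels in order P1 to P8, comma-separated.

P1 → Violet (d²=88931300.00)
P2 → Cyan (d²=125411188.00)
P3 → Indigo (d²=86493098.00)
P4 → Teal (d²=9080074.00)
P5 → Amber (d²=267777650.00)
P6 → Violet (d²=150640804.00)
P7 → Coral (d²=788065.00)
P8 → Coral (d²=82585505.00)

Violet, Cyan, Indigo, Teal, Amber, Violet, Coral, Coral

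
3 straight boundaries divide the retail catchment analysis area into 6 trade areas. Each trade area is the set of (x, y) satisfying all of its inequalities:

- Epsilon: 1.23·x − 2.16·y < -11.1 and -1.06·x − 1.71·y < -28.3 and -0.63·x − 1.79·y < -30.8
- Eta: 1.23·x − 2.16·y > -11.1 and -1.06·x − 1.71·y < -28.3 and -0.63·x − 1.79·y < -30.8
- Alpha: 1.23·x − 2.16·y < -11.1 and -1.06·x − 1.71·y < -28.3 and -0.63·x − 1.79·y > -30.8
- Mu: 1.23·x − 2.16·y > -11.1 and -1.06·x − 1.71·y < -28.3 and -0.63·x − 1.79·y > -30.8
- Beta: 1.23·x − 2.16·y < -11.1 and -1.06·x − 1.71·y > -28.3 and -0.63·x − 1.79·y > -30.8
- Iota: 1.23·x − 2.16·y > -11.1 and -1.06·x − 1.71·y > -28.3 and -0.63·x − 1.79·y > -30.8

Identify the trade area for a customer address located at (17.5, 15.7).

1.23·17.5 − 2.16·15.7 = -12.387, which is < -11.1
-1.06·17.5 − 1.71·15.7 = -45.397, which is < -28.3
-0.63·17.5 − 1.79·15.7 = -39.128, which is < -30.8
This sign pattern matches Epsilon.

Epsilon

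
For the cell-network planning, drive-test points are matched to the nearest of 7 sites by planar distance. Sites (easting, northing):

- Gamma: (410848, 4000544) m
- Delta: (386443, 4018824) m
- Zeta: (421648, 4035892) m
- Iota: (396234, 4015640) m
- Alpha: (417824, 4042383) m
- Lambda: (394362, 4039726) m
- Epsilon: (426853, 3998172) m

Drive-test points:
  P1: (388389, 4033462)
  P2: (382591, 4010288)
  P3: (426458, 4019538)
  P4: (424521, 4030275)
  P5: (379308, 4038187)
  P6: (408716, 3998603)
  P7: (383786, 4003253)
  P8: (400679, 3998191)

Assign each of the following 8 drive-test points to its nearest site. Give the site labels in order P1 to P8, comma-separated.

Lambda, Delta, Zeta, Zeta, Lambda, Gamma, Delta, Gamma

P1 → Lambda (d²=74914425.00)
P2 → Delta (d²=87701200.00)
P3 → Zeta (d²=290589416.00)
P4 → Zeta (d²=39804818.00)
P5 → Lambda (d²=228991437.00)
P6 → Gamma (d²=8312905.00)
P7 → Delta (d²=249515690.00)
P8 → Gamma (d²=108945170.00)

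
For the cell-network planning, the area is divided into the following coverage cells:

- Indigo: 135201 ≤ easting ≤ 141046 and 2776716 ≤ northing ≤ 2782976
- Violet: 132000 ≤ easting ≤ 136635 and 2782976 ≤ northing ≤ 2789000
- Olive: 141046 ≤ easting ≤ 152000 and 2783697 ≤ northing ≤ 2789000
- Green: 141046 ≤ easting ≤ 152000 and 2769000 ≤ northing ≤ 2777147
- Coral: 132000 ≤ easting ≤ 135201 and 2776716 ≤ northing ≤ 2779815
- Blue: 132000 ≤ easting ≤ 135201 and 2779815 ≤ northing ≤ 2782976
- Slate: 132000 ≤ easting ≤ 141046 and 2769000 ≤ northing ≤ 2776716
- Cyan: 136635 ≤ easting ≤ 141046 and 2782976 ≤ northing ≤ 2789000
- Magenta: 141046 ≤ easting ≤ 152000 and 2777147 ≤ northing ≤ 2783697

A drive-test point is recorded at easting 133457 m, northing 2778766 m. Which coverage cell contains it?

The point has easting = 133457 and northing = 2778766.
Only Coral satisfies 132000 ≤ easting ≤ 135201 and 2776716 ≤ northing ≤ 2779815.

Coral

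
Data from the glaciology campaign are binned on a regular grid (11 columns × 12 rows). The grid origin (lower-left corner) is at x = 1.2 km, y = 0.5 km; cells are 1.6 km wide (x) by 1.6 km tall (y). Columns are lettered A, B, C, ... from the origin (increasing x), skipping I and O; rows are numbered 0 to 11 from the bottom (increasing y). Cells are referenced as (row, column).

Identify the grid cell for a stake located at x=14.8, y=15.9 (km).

(9, J)

Column index: ⌊(14.8 − 1.2) / 1.6⌋ = ⌊8.500⌋ = 8 → column J
Row offset from origin: ⌊(15.9 − 0.5) / 1.6⌋ = ⌊9.625⌋ = 9 → row 9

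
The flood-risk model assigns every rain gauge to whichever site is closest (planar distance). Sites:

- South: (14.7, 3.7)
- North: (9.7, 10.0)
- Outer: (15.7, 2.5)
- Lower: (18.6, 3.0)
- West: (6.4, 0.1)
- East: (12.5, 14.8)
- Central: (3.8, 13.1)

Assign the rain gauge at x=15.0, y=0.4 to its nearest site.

Squared distances to each site:
South: 10.980; North: 120.250; Outer: 4.900; Lower: 19.720; West: 74.050; East: 213.610; Central: 286.730.
Minimum at Outer.

Outer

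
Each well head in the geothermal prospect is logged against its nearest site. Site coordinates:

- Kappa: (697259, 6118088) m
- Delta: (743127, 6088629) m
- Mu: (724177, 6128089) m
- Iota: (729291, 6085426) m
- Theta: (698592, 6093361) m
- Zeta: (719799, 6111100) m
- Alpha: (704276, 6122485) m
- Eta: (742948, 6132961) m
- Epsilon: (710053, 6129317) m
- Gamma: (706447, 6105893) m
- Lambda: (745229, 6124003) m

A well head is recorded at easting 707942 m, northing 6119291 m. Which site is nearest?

Squared distances to each site:
Kappa: 115573698.000; Delta: 2178142469.000; Mu: 340980029.000; Iota: 1602618026.000; Theta: 759787400.000; Zeta: 207680930.000; Alpha: 23641192.000; Eta: 1412288936.000; Epsilon: 104976997.000; Gamma: 181741429.000; Lambda: 1412523313.000.
Minimum at Alpha.

Alpha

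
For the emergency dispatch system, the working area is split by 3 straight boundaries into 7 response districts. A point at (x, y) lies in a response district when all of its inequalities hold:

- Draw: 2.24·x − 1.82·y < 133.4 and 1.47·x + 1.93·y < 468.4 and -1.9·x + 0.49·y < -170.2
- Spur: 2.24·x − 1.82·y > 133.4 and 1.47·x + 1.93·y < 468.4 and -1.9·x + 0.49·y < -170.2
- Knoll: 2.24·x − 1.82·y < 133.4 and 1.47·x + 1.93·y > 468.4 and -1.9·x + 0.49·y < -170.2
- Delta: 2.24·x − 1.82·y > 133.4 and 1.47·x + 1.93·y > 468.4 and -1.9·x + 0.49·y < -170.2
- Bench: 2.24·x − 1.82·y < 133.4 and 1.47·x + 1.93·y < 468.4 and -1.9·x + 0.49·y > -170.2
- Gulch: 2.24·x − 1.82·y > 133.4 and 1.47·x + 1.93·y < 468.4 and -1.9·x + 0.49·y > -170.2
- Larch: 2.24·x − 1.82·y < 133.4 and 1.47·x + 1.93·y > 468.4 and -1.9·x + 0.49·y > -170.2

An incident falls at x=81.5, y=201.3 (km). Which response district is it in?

2.24·81.5 − 1.82·201.3 = -183.806, which is < 133.4
1.47·81.5 + 1.93·201.3 = 508.314, which is > 468.4
-1.9·81.5 + 0.49·201.3 = -56.213, which is > -170.2
This sign pattern matches Larch.

Larch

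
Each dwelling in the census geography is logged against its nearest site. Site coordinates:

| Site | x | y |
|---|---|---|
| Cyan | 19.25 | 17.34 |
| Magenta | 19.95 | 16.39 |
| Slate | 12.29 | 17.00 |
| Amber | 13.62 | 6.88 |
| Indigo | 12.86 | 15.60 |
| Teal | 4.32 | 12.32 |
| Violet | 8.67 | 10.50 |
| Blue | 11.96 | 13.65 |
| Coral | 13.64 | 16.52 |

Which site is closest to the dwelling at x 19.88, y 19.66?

Squared distances to each site:
Cyan: 5.779; Magenta: 10.698; Slate: 64.684; Amber: 202.516; Indigo: 65.764; Teal: 295.989; Violet: 209.570; Blue: 98.846; Coral: 48.797.
Minimum at Cyan.

Cyan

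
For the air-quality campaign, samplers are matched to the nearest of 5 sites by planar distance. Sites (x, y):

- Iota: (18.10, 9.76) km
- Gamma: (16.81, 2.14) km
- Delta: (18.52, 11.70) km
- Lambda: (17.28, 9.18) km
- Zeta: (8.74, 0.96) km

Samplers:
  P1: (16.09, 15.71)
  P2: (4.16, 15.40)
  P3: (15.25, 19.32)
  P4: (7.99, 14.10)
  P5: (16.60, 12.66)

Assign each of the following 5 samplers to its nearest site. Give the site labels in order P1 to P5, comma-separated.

P1 → Delta (d²=21.99)
P2 → Lambda (d²=210.82)
P3 → Delta (d²=68.76)
P4 → Lambda (d²=110.51)
P5 → Delta (d²=4.61)

Delta, Lambda, Delta, Lambda, Delta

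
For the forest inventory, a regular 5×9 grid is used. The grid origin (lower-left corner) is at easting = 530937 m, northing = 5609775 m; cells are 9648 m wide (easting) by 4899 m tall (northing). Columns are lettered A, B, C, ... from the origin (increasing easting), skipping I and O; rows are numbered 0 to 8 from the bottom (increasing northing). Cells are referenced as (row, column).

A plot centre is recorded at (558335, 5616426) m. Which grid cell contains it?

Column index: ⌊(558335 − 530937) / 9648⌋ = ⌊2.840⌋ = 2 → column C
Row offset from origin: ⌊(5616426 − 5609775) / 4899⌋ = ⌊1.358⌋ = 1 → row 1

(1, C)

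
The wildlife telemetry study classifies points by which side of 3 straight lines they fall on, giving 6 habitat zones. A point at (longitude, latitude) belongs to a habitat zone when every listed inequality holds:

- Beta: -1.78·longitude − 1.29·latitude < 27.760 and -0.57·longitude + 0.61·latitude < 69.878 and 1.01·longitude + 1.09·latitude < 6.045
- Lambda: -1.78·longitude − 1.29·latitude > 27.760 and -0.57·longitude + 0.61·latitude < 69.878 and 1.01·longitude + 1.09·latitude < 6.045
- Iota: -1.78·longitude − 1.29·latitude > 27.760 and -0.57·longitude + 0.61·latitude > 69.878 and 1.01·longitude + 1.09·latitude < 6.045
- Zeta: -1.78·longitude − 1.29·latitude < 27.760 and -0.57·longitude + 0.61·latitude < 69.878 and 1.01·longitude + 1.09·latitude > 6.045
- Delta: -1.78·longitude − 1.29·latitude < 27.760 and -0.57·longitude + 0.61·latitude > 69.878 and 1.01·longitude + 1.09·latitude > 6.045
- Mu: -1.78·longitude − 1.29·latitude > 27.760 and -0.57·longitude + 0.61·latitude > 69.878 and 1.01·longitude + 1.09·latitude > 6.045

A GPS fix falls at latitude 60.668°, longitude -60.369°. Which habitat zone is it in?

Iota

-1.78·-60.369 − 1.29·60.668 = 29.195, which is > 27.760
-0.57·-60.369 + 0.61·60.668 = 71.418, which is > 69.878
1.01·-60.369 + 1.09·60.668 = 5.155, which is < 6.045
This sign pattern matches Iota.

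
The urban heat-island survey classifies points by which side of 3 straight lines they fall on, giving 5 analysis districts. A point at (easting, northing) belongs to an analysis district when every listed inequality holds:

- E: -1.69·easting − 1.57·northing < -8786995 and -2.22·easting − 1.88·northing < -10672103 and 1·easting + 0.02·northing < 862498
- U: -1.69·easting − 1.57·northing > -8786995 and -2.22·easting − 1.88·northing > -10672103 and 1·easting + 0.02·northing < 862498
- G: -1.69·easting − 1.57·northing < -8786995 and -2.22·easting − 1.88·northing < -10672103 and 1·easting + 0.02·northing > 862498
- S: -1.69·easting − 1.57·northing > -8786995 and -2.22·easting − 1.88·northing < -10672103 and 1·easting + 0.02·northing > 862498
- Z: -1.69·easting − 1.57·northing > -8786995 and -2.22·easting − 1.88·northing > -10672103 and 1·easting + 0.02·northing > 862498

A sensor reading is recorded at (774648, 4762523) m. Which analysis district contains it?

S

-1.69·774648 − 1.57·4762523 = -8786316.230, which is > -8786995
-2.22·774648 − 1.88·4762523 = -10673261.800, which is < -10672103
1·774648 + 0.02·4762523 = 869898.460, which is > 862498
This sign pattern matches S.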